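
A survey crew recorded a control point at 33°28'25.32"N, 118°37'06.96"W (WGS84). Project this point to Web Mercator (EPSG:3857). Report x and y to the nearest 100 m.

x -13204600 m, y 3958300 m

Web Mercator is spherical with R = a = 6378137 m.
x = R·λ = 6378137 × -2.070285124 = -13204562.151 m.
y = R·ln tan(π/4 + φ/2) = 6378137 × 0.620612231 = 3958349.835 m.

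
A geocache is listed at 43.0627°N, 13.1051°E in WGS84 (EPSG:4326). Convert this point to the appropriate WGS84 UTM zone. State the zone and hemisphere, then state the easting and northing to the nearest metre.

Zone 33N: E 345705 m, N 4769520 m

Longitude 13.1051° lies in the 6° band [12°, 18°), giving zone 33; latitude is north of the equator, so 33N.
Zone 33 central meridian λ₀ = 6×33 − 183 = 15°; Δλ = -1.8949°.
Transverse Mercator on WGS84 with k₀ = 0.9996 gives E = 345705.014 m, N = 4769520.013 m.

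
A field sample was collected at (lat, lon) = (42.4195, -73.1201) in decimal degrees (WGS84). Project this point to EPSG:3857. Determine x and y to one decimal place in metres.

x -8139692.3 m, y 5224027.1 m

Web Mercator is spherical with R = a = 6378137 m.
x = R·λ = 6378137 × -1.276186494 = -8139692.299 m.
y = R·ln tan(π/4 + φ/2) = 6378137 × 0.819052197 = 5224027.122 m.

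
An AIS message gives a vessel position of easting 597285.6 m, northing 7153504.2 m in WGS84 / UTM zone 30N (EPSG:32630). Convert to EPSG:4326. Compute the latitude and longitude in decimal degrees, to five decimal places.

lat 64.49300°, lon -0.97500°

Zone 30N: λ₀ = -3°, k₀ = 0.9996, false easting 500000 m.
Meridian distance M = (N − FN)/k₀ = 7156366.7 m.
Inverse transverse Mercator on WGS84 gives φ = 64.49299984°, λ = -0.97499986°.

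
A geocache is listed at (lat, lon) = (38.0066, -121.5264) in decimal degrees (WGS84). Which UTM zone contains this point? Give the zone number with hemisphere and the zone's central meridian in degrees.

Zone 10N, central meridian -123°

UTM zone = ⌊(λ + 180)/6⌋ + 1; -121.5264° ∈ [-126°, -120°) → zone 10.
Hemisphere: N (φ ≥ 0).
Central meridian λ₀ = 6×10 − 183 = -123°.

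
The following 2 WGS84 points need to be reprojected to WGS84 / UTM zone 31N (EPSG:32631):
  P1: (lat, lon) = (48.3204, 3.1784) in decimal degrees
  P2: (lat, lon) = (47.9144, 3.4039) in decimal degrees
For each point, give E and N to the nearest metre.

UTM zone 31N: λ₀ = 3°, k₀ = 0.9996.
P1 (48.3204°, 3.1784°) → (513225.225, 5351927.729) m.
P2 (47.9144°, 3.4039°) → (530178.906, 5306865.155) m.

P1: E 513225 m, N 5351928 m; P2: E 530179 m, N 5306865 m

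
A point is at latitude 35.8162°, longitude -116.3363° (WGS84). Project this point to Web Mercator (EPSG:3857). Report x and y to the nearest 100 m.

x -12950500 m, y 4275400 m

Web Mercator is spherical with R = a = 6378137 m.
x = R·λ = 6378137 × -2.030451475 = -12950497.677 m.
y = R·ln tan(π/4 + φ/2) = 6378137 × 0.670314883 = 4275360.159 m.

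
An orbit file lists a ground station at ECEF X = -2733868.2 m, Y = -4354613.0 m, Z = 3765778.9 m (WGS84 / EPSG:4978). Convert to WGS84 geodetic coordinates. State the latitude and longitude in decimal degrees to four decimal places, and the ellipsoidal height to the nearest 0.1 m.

λ = atan2(Y, X) = -122.12100003°; p = √(X²+Y²) = 5141662.2 m.
Bowring's method on WGS84 (a = 6378137 m, b = 6356752.314 m) gives φ = 36.40279981°, h = 2561.649 m.

lat 36.4028°, lon -122.1210°, h 2561.6 m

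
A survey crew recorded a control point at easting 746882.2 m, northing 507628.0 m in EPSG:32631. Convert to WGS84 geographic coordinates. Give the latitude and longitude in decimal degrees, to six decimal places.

lat 4.589100°, lon 5.225200°

Zone 31N: λ₀ = 3°, k₀ = 0.9996, false easting 500000 m.
Meridian distance M = (N − FN)/k₀ = 507831.1 m.
Inverse transverse Mercator on WGS84 gives φ = 4.58909972°, λ = 5.22519982°.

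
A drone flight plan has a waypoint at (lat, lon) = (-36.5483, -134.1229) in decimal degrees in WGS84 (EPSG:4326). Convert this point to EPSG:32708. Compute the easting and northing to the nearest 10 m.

E 578500 m, N 5954880 m

Zone 8 central meridian λ₀ = 6×8 − 183 = -135°; Δλ = +0.8771°.
Transverse Mercator on WGS84 with k₀ = 0.9996 gives E = 578501.009 m, N = 5954876.444 m.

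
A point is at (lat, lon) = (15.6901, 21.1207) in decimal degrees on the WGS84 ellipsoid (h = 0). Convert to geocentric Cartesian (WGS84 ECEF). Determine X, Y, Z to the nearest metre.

WGS84: a = 6378137 m, e² = 0.006694380; N(φ) = a/√(1−e²sin²φ) = 6379698.912 m.
X = (N+h)·cosφ·cosλ = 5729384.321 m; Y = (N+h)·cosφ·sinλ = 2213163.877 m; Z = (N(1−e²)+h)·sinφ = 1713738.404 m.

X 5729384 m, Y 2213164 m, Z 1713738 m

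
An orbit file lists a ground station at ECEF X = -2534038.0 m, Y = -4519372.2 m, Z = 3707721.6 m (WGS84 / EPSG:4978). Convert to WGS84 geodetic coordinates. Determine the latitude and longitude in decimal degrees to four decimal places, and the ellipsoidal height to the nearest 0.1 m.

λ = atan2(Y, X) = -119.27960024°; p = √(X²+Y²) = 5181319.7 m.
Bowring's method on WGS84 (a = 6378137 m, b = 6356752.314 m) gives φ = 35.76960015°, h = 414.268 m.

lat 35.7696°, lon -119.2796°, h 414.3 m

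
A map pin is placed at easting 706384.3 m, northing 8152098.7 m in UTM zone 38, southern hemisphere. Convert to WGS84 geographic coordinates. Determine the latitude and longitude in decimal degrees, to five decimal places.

Zone 38S: λ₀ = 45°, k₀ = 0.9996, false easting 500000 m, false northing 10000000 m.
Meridian distance M = (N − FN)/k₀ = -1848640.8 m.
Inverse transverse Mercator on WGS84 gives φ = -16.70479973°, λ = 46.93559954°.

lat -16.70480°, lon 46.93560°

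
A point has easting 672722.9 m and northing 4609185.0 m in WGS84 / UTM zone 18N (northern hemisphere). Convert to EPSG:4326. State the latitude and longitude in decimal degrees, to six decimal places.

lat 41.615700°, lon -72.926900°

Zone 18N: λ₀ = -75°, k₀ = 0.9996, false easting 500000 m.
Meridian distance M = (N − FN)/k₀ = 4611029.4 m.
Inverse transverse Mercator on WGS84 gives φ = 41.61569994°, λ = -72.92689964°.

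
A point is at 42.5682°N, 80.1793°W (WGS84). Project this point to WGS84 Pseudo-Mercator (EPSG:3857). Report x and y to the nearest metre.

Web Mercator is spherical with R = a = 6378137 m.
x = R·λ = 6378137 × -1.399392777 = -8925518.848 m.
y = R·ln tan(π/4 + φ/2) = 6378137 × 0.822571973 = 5246476.738 m.

x -8925519 m, y 5246477 m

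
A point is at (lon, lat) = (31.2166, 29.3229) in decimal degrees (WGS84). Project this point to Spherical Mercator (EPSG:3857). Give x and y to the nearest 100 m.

Web Mercator is spherical with R = a = 6378137 m.
x = R·λ = 6378137 × 0.544832451 = 3475016.016 m.
y = R·ln tan(π/4 + φ/2) = 6378137 × 0.535706354 = 3416808.515 m.

x 3475000 m, y 3416800 m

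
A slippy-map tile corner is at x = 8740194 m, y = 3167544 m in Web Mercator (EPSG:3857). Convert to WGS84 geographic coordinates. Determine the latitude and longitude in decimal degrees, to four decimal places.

R = 6378137 m. λ = x/R = 78.51449856°.
φ = 2·arctan(exp(y/R)) − 90° = 2·arctan(1.64317) − 90° = 27.35220146°.

lat 27.3522°, lon 78.5145°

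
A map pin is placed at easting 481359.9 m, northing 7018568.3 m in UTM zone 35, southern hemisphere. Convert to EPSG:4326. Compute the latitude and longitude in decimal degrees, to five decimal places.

lat -26.95470°, lon 26.81220°

Zone 35S: λ₀ = 27°, k₀ = 0.9996, false easting 500000 m, false northing 10000000 m.
Meridian distance M = (N − FN)/k₀ = -2982624.7 m.
Inverse transverse Mercator on WGS84 gives φ = -26.95469987°, λ = 26.81219992°.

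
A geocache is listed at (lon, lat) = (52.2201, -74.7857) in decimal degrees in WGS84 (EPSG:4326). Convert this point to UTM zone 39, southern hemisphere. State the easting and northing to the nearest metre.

E 535738 m, N 1699936 m

Zone 39 central meridian λ₀ = 6×39 − 183 = 51°; Δλ = +1.2201°.
Transverse Mercator on WGS84 with k₀ = 0.9996 gives E = 535738.464 m, N = 1699936.013 m.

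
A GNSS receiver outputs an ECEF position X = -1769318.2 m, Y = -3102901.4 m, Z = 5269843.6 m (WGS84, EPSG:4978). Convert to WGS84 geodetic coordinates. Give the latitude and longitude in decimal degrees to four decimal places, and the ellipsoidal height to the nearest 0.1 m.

lat 56.0490°, lon -119.6924°, h 2836.0 m

λ = atan2(Y, X) = -119.69239914°; p = √(X²+Y²) = 3571902.0 m.
Bowring's method on WGS84 (a = 6378137 m, b = 6356752.314 m) gives φ = 56.04899968°, h = 2835.980 m.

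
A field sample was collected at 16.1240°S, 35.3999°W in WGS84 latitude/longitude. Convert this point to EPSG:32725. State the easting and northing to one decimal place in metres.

Zone 25 central meridian λ₀ = 6×25 − 183 = -33°; Δλ = -2.3999°.
Transverse Mercator on WGS84 with k₀ = 0.9996 gives E = 243325.973 m, N = 8215854.845 m.

E 243326.0 m, N 8215854.8 m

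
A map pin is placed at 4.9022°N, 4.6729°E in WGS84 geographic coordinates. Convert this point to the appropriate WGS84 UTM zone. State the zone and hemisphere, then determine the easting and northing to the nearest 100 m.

Longitude 4.6729° lies in the 6° band [0°, 6°), giving zone 31; latitude is north of the equator, so 31N.
Zone 31 central meridian λ₀ = 6×31 − 183 = 3°; Δλ = +1.6729°.
Transverse Mercator on WGS84 with k₀ = 0.9996 gives E = 685501.627 m, N = 542085.121 m.

Zone 31N: E 685500 m, N 542100 m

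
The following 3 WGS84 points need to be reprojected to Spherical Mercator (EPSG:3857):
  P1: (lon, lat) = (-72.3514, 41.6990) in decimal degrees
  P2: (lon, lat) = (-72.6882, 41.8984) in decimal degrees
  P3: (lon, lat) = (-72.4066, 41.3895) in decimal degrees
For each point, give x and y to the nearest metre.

P1: x -8054121 m, y 5115997 m; P2: x -8091613 m, y 5145772 m; P3: x -8060266 m, y 5069964 m

Web Mercator: x = R·λ, y = R·ln tan(π/4+φ/2), R = 6378137 m.
P1 (41.6990°, -72.3514°) → (-8054121.006, 5115997.201) m.
P2 (41.8984°, -72.6882°) → (-8091613.411, 5145772.386) m.
P3 (41.3895°, -72.4066°) → (-8060265.842, 5069963.695) m.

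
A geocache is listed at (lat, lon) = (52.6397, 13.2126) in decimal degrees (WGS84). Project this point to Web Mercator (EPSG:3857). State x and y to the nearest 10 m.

x 1470820 m, y 6916630 m

Web Mercator is spherical with R = a = 6378137 m.
x = R·λ = 6378137 × 0.230603373 = 1470819.904 m.
y = R·ln tan(π/4 + φ/2) = 6378137 × 1.084427675 = 6916628.280 m.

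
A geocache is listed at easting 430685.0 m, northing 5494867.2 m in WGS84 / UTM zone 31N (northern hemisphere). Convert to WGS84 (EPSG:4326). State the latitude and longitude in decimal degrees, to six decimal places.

Zone 31N: λ₀ = 3°, k₀ = 0.9996, false easting 500000 m.
Meridian distance M = (N − FN)/k₀ = 5497066.0 m.
Inverse transverse Mercator on WGS84 gives φ = 49.60240025°, λ = 2.04070038°.

lat 49.602400°, lon 2.040700°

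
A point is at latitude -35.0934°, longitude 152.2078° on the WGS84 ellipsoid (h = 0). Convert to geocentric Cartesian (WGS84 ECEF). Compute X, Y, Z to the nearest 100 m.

X -4621800 m, Y 2436000 m, Z -3646400 m

WGS84: a = 6378137 m, e² = 0.006694380; N(φ) = a/√(1−e²sin²φ) = 6385205.006 m.
X = (N+h)·cosφ·cosλ = -4621804.245 m; Y = (N+h)·cosφ·sinλ = 2435996.903 m; Z = (N(1−e²)+h)·sinφ = -3646350.057 m.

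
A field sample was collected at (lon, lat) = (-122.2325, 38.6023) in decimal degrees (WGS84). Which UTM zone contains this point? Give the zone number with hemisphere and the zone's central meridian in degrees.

Zone 10N, central meridian -123°

UTM zone = ⌊(λ + 180)/6⌋ + 1; -122.2325° ∈ [-126°, -120°) → zone 10.
Hemisphere: N (φ ≥ 0).
Central meridian λ₀ = 6×10 − 183 = -123°.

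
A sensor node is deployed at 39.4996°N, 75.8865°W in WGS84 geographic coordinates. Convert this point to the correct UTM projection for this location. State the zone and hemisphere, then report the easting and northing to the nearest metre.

Longitude -75.8865° lies in the 6° band [-78°, -72°), giving zone 18; latitude is north of the equator, so 18N.
Zone 18 central meridian λ₀ = 6×18 − 183 = -75°; Δλ = -0.8865°.
Transverse Mercator on WGS84 with k₀ = 0.9996 gives E = 423778.580 m, N = 4372595.200 m.

Zone 18N: E 423779 m, N 4372595 m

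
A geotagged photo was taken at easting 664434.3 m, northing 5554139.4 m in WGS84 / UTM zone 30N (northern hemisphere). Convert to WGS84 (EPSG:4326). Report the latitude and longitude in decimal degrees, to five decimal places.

lat 50.11670°, lon -0.69990°

Zone 30N: λ₀ = -3°, k₀ = 0.9996, false easting 500000 m.
Meridian distance M = (N − FN)/k₀ = 5556361.9 m.
Inverse transverse Mercator on WGS84 gives φ = 50.11670016°, λ = -0.69989955°.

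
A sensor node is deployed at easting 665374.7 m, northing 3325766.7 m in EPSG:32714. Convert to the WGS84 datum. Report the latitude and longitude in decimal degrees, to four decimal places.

Zone 14S: λ₀ = -99°, k₀ = 0.9996, false easting 500000 m, false northing 10000000 m.
Meridian distance M = (N − FN)/k₀ = -6676904.1 m.
Inverse transverse Mercator on WGS84 gives φ = -60.17140040°, λ = -96.01900068°.

lat -60.1714°, lon -96.0190°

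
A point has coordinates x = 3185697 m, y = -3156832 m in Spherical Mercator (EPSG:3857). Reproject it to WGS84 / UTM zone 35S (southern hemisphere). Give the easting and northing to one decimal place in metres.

E 660122.9 m, N 6982989.1 m

Web Mercator inverse (R = 6378137 m) → φ = -27.26669931°, λ = 28.61760306°.
UTM 35S forward: E = 660122.873 m, N = 6982989.082 m.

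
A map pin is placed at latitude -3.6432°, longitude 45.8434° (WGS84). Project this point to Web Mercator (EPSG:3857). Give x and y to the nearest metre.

Web Mercator is spherical with R = a = 6378137 m.
x = R·λ = 6378137 × 0.800118270 = 5103263.944 m.
y = R·ln tan(π/4 + φ/2) = 6378137 × -0.063628727 = -405832.735 m.

x 5103264 m, y -405833 m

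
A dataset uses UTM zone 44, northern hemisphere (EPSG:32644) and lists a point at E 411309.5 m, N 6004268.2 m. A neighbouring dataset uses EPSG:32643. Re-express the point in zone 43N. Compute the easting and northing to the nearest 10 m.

UTM 44N → geographic: φ = 54.17879992°, λ = 79.64110025°.
UTM 43N (λ₀ = 75°) forward: E = 802812.447 m, N = 6013368.983 m.

E 802810 m, N 6013370 m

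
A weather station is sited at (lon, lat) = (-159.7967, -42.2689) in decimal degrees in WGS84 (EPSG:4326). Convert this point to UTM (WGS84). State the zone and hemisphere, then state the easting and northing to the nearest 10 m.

Longitude -159.7967° lies in the 6° band [-162°, -156°), giving zone 4; latitude is south of the equator, so 4S.
Zone 4 central meridian λ₀ = 6×4 − 183 = -159°; Δλ = -0.7967°.
Transverse Mercator on WGS84 with k₀ = 0.9996 gives E = 434297.510 m, N = 5320060.157 m.

Zone 4S: E 434300 m, N 5320060 m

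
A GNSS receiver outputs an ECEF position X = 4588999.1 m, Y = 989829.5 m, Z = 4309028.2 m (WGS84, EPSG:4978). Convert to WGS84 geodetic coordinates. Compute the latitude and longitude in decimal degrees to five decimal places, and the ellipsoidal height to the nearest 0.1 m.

λ = atan2(Y, X) = 12.17199962°; p = √(X²+Y²) = 4694536.7 m.
Bowring's method on WGS84 (a = 6378137 m, b = 6356752.314 m) gives φ = 42.73989980°, h = 3983.162 m.

lat 42.73990°, lon 12.17200°, h 3983.2 m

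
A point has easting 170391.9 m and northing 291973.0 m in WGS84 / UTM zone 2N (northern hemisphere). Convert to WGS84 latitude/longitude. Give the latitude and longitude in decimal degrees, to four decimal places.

lat 2.6380°, lon -173.9639°

Zone 2N: λ₀ = -171°, k₀ = 0.9996, false easting 500000 m.
Meridian distance M = (N − FN)/k₀ = 292089.8 m.
Inverse transverse Mercator on WGS84 gives φ = 2.63800021°, λ = -173.96390009°.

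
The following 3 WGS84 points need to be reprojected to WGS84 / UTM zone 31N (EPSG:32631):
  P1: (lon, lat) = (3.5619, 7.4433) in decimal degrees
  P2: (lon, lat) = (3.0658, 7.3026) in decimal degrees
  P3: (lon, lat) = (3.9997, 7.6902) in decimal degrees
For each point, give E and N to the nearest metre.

P1: E 562003 m, N 822794 m; P2: E 507263 m, N 807201 m; P3: E 610253 m, N 850178 m

UTM zone 31N: λ₀ = 3°, k₀ = 0.9996.
P1 (7.4433°, 3.5619°) → (562002.984, 822794.000) m.
P2 (7.3026°, 3.0658°) → (507262.897, 807200.994) m.
P3 (7.6902°, 3.9997°) → (610253.124, 850177.957) m.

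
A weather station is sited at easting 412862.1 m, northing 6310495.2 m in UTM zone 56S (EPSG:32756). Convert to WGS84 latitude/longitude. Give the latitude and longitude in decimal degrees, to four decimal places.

lat -33.3412°, lon 152.0636°

Zone 56S: λ₀ = 153°, k₀ = 0.9996, false easting 500000 m, false northing 10000000 m.
Meridian distance M = (N − FN)/k₀ = -3690981.2 m.
Inverse transverse Mercator on WGS84 gives φ = -33.34119972°, λ = 152.06359992°.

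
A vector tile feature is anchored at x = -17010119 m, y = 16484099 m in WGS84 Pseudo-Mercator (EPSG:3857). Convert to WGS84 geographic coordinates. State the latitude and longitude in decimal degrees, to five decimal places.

lat 81.37200°, lon -152.80450°

R = 6378137 m. λ = x/R = -152.80449882°.
φ = 2·arctan(exp(y/R)) − 90° = 2·arctan(13.25625) − 90° = 81.37200042°.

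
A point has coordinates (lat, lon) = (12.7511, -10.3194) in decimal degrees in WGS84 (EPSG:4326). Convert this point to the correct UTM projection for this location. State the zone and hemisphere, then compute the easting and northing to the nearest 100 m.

Zone 29N: E 356800 m, N 1410000 m

Longitude -10.3194° lies in the 6° band [-12°, -6°), giving zone 29; latitude is north of the equator, so 29N.
Zone 29 central meridian λ₀ = 6×29 − 183 = -9°; Δλ = -1.3194°.
Transverse Mercator on WGS84 with k₀ = 0.9996 gives E = 356769.724 m, N = 1409975.110 m.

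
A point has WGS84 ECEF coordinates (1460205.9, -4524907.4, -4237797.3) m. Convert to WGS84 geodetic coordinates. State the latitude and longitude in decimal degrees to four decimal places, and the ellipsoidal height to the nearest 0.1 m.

λ = atan2(Y, X) = -72.11489997°; p = √(X²+Y²) = 4754680.7 m.
Bowring's method on WGS84 (a = 6378137 m, b = 6356752.314 m) gives φ = -41.90150020°, h = 494.428 m.

lat -41.9015°, lon -72.1149°, h 494.4 m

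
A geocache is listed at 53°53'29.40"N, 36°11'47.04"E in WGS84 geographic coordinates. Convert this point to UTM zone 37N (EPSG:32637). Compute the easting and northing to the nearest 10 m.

Zone 37 central meridian λ₀ = 6×37 − 183 = 39°; Δλ = -2.8036°.
Transverse Mercator on WGS84 with k₀ = 0.9996 gives E = 315770.174 m, N = 5975092.762 m.

E 315770 m, N 5975090 m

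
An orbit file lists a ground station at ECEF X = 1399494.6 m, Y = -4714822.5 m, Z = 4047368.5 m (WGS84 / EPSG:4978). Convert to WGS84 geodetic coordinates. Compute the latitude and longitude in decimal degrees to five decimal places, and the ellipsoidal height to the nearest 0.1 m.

λ = atan2(Y, X) = -73.46760047°; p = √(X²+Y²) = 4918143.6 m.
Bowring's method on WGS84 (a = 6378137 m, b = 6356752.314 m) gives φ = 39.64150004°, h = -70.652 m.

lat 39.64150°, lon -73.46760°, h -70.7 m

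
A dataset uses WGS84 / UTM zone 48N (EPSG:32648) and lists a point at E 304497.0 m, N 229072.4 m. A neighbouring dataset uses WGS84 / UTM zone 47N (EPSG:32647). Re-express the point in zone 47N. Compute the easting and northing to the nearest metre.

E 972178 m, N 229597 m

UTM 48N → geographic: φ = 2.07149982°, λ = 103.24219962°.
UTM 47N (λ₀ = 99°) forward: E = 972177.567 m, N = 229596.699 m.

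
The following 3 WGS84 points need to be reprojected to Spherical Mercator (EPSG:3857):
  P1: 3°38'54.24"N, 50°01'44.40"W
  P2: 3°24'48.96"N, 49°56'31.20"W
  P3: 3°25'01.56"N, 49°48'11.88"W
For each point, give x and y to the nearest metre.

P1: x -5569203 m, y 406413 m; P2: x -5559518 m, y 380225 m; P3: x -5544078 m, y 380616 m

Web Mercator: x = R·λ, y = R·ln tan(π/4+φ/2), R = 6378137 m.
P1 (3.6484°, -50.0290°) → (-5569202.805, 406412.771) m.
P2 (3.4136°, -49.9420°) → (-5559518.009, 380225.222) m.
P3 (3.4171°, -49.8033°) → (-5544077.996, 380615.533) m.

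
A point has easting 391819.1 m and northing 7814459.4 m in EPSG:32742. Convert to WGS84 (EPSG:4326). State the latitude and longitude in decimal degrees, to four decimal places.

lat -19.7626°, lon 67.9674°

Zone 42S: λ₀ = 69°, k₀ = 0.9996, false easting 500000 m, false northing 10000000 m.
Meridian distance M = (N − FN)/k₀ = -2186415.2 m.
Inverse transverse Mercator on WGS84 gives φ = -19.76259990°, λ = 67.96740013°.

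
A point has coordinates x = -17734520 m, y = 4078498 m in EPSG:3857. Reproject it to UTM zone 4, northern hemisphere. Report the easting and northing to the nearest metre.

E 471322 m, N 3803148 m

Web Mercator inverse (R = 6378137 m) → φ = 34.36929670°, λ = -159.31190373°.
UTM 4N forward: E = 471321.560 m, N = 3803148.163 m.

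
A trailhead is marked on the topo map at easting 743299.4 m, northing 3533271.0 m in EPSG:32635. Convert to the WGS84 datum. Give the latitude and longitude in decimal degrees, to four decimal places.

Zone 35N: λ₀ = 27°, k₀ = 0.9996, false easting 500000 m.
Meridian distance M = (N − FN)/k₀ = 3534684.9 m.
Inverse transverse Mercator on WGS84 gives φ = 31.90929973°, λ = 29.57289961°.

lat 31.9093°, lon 29.5729°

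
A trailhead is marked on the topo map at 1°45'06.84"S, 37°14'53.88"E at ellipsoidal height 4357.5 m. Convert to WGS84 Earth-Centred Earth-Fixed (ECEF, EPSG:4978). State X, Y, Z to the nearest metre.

WGS84: a = 6378137 m, e² = 0.006694380; N(φ) = a/√(1−e²sin²φ) = 6378156.953 m.
X = (N+h)·cosφ·cosλ = 5078234.120 m; Y = (N+h)·cosφ·sinλ = 3861341.163 m; Z = (N(1−e²)+h)·sinφ = -193818.713 m.

X 5078234 m, Y 3861341 m, Z -193819 m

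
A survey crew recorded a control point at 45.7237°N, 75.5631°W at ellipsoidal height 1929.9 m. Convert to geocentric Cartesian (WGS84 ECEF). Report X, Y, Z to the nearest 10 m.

X 1112360 m, Y -4320820 m, Z 4545240 m

WGS84: a = 6378137 m, e² = 0.006694380; N(φ) = a/√(1−e²sin²φ) = 6389109.294 m.
X = (N+h)·cosφ·cosλ = 1112364.380 m; Y = (N+h)·cosφ·sinλ = -4320818.841 m; Z = (N(1−e²)+h)·sinφ = 4545242.920 m.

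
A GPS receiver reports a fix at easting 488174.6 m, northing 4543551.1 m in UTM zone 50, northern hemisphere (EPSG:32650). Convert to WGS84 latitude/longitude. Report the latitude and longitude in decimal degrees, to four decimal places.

Zone 50N: λ₀ = 117°, k₀ = 0.9996, false easting 500000 m.
Meridian distance M = (N − FN)/k₀ = 4545369.2 m.
Inverse transverse Mercator on WGS84 gives φ = 41.04309979°, λ = 116.85929971°.

lat 41.0431°, lon 116.8593°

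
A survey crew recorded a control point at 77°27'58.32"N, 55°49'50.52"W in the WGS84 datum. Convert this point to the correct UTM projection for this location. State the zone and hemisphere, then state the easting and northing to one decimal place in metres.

Zone 21N: E 528325.4 m, N 8599080.5 m

Longitude -55.8307° lies in the 6° band [-60°, -54°), giving zone 21; latitude is north of the equator, so 21N.
Zone 21 central meridian λ₀ = 6×21 − 183 = -57°; Δλ = +1.1693°.
Transverse Mercator on WGS84 with k₀ = 0.9996 gives E = 528325.431 m, N = 8599080.537 m.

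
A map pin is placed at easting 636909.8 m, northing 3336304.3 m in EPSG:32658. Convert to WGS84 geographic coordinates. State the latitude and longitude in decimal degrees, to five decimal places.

lat 30.15040°, lon 166.42160°

Zone 58N: λ₀ = 165°, k₀ = 0.9996, false easting 500000 m.
Meridian distance M = (N − FN)/k₀ = 3337639.4 m.
Inverse transverse Mercator on WGS84 gives φ = 30.15040011°, λ = 166.42159979°.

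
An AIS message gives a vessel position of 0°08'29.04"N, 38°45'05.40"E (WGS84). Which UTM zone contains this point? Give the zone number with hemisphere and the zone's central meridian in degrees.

Zone 37N, central meridian 39°

UTM zone = ⌊(λ + 180)/6⌋ + 1; 38.7515° ∈ [36°, 42°) → zone 37.
Hemisphere: N (φ ≥ 0).
Central meridian λ₀ = 6×37 − 183 = 39°.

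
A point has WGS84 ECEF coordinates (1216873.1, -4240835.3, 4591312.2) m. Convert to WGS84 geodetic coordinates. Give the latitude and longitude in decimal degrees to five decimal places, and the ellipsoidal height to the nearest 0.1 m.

lat 46.33340°, lon -73.98960°, h 551.7 m

λ = atan2(Y, X) = -73.98959953°; p = √(X²+Y²) = 4411968.3 m.
Bowring's method on WGS84 (a = 6378137 m, b = 6356752.314 m) gives φ = 46.33340007°, h = 551.668 m.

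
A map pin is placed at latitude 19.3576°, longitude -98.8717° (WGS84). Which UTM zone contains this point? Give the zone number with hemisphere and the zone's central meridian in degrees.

Zone 14N, central meridian -99°

UTM zone = ⌊(λ + 180)/6⌋ + 1; -98.8717° ∈ [-102°, -96°) → zone 14.
Hemisphere: N (φ ≥ 0).
Central meridian λ₀ = 6×14 − 183 = -99°.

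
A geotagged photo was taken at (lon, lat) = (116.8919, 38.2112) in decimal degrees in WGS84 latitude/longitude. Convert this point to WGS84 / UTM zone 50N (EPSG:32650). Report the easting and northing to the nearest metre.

Zone 50 central meridian λ₀ = 6×50 − 183 = 117°; Δλ = -0.1081°.
Transverse Mercator on WGS84 with k₀ = 0.9996 gives E = 490536.391 m, N = 4229254.043 m.

E 490536 m, N 4229254 m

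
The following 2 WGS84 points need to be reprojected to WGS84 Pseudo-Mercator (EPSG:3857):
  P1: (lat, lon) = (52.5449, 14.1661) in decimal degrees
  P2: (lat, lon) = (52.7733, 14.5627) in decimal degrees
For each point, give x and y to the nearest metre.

P1: x 1576963 m, y 6899256 m; P2: x 1621112 m, y 6941174 m

Web Mercator: x = R·λ, y = R·ln tan(π/4+φ/2), R = 6378137 m.
P1 (52.5449°, 14.1661°) → (1576963.039, 6899256.436) m.
P2 (52.7733°, 14.5627°) → (1621112.349, 6941174.153) m.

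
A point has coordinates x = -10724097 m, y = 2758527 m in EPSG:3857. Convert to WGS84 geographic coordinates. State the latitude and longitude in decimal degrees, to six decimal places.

R = 6378137 m. λ = x/R = -96.33620243°.
φ = 2·arctan(exp(y/R)) − 90° = 2·arctan(1.54110) − 90° = 24.04200141°.

lat 24.042001°, lon -96.336202°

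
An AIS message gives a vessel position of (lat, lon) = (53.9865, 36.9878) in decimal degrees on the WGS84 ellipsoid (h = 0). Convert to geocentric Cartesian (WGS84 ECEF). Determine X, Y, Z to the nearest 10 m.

X 3002100 m, Y 2261240 m, Z 5135860 m

WGS84: a = 6378137 m, e² = 0.006694380; N(φ) = a/√(1−e²sin²φ) = 6392151.264 m.
X = (N+h)·cosφ·cosλ = 3002097.703 m; Y = (N+h)·cosφ·sinλ = 2261240.820 m; Z = (N(1−e²)+h)·sinφ = 5135860.473 m.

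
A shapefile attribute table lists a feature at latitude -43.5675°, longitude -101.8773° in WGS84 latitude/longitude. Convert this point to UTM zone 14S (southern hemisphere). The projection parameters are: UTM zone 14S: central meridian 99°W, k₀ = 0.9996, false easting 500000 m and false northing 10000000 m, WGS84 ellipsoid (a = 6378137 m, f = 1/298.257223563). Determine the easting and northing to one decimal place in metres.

E 267640.9 m, N 5172139.3 m

Zone 14 central meridian λ₀ = 6×14 − 183 = -99°; Δλ = -2.8773°.
Transverse Mercator on WGS84 with k₀ = 0.9996 gives E = 267640.888 m, N = 5172139.330 m.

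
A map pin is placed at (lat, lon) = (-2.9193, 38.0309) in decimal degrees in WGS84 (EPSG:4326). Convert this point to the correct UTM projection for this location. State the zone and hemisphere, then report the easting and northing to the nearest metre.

Longitude 38.0309° lies in the 6° band [36°, 42°), giving zone 37; latitude is south of the equator, so 37S.
Zone 37 central meridian λ₀ = 6×37 − 183 = 39°; Δλ = -0.9691°.
Transverse Mercator on WGS84 with k₀ = 0.9996 gives E = 392297.299 m, N = 9677280.442 m.

Zone 37S: E 392297 m, N 9677280 m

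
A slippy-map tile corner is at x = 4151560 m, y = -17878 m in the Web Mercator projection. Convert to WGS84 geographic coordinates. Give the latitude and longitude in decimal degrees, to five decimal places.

R = 6378137 m. λ = x/R = 37.29409801°.
φ = 2·arctan(exp(y/R)) − 90° = 2·arctan(0.99720) − 90° = -0.16060060°.

lat -0.16060°, lon 37.29410°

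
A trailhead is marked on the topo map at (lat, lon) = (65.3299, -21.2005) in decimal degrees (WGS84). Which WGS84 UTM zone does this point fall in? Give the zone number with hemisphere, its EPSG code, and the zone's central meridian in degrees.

UTM zone = ⌊(λ + 180)/6⌋ + 1; -21.2005° ∈ [-24°, -18°) → zone 27.
Hemisphere: N (φ ≥ 0).
Central meridian λ₀ = 6×27 − 183 = -21°.
EPSG code: 32627.

Zone 27N (EPSG:32627), central meridian -21°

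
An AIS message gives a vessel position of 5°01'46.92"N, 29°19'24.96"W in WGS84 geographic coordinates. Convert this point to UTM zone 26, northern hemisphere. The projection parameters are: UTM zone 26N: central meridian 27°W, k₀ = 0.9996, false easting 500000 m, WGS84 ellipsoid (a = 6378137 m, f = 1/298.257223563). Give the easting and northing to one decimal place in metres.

E 242360.5 m, N 556405.5 m

Zone 26 central meridian λ₀ = 6×26 − 183 = -27°; Δλ = -2.3236°.
Transverse Mercator on WGS84 with k₀ = 0.9996 gives E = 242360.464 m, N = 556405.500 m.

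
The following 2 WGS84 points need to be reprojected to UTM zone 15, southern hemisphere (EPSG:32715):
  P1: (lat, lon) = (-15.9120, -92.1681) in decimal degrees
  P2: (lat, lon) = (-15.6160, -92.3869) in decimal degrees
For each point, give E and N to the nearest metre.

UTM zone 15S: λ₀ = -93°, k₀ = 0.9996.
P1 (-15.9120°, -92.1681°) → (589047.817, 8240621.411) m.
P2 (-15.6160°, -92.3869°) → (565721.427, 8273445.153) m.

P1: E 589048 m, N 8240621 m; P2: E 565721 m, N 8273445 m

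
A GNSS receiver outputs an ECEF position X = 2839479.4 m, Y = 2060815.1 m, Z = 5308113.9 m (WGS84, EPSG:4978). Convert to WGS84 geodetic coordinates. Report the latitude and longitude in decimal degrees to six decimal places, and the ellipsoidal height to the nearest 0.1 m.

λ = atan2(Y, X) = 35.97110021°; p = √(X²+Y²) = 3508504.3 m.
Bowring's method on WGS84 (a = 6378137 m, b = 6356752.314 m) gives φ = 56.71330007°, h = -396.042 m.

lat 56.713300°, lon 35.971100°, h -396.0 m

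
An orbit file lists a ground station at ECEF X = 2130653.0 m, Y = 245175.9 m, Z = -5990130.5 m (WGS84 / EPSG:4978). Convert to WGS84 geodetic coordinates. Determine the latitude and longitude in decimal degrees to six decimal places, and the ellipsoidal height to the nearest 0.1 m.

lat -70.422300°, lon 6.564199°, h 3332.6 m

λ = atan2(Y, X) = 6.56419876°; p = √(X²+Y²) = 2144712.9 m.
Bowring's method on WGS84 (a = 6378137 m, b = 6356752.314 m) gives φ = -70.42230012°, h = 3332.599 m.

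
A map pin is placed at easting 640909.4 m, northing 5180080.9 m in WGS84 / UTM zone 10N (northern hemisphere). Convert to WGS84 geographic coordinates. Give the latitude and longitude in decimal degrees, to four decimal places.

lat 46.7594°, lon -121.1548°

Zone 10N: λ₀ = -123°, k₀ = 0.9996, false easting 500000 m.
Meridian distance M = (N − FN)/k₀ = 5182153.8 m.
Inverse transverse Mercator on WGS84 gives φ = 46.75940034°, λ = -121.15480027°.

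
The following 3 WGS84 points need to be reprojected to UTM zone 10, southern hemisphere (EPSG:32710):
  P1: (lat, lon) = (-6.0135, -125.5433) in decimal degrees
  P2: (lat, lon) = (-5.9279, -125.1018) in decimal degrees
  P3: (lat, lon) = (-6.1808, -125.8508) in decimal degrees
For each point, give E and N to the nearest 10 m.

UTM zone 10S: λ₀ = -123°, k₀ = 0.9996.
P1 (-6.0135°, -125.5433°) → (218450.305, 9334648.141) m.
P2 (-5.9279°, -125.1018°) → (267313.181, 9344324.592) m.
P3 (-6.1808°, -125.8508°) → (184481.033, 9315963.692) m.

P1: E 218450 m, N 9334650 m; P2: E 267310 m, N 9344320 m; P3: E 184480 m, N 9315960 m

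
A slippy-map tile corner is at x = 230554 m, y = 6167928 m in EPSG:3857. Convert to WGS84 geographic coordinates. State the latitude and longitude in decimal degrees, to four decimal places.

R = 6378137 m. λ = x/R = 2.07110182°.
φ = 2·arctan(exp(y/R)) − 90° = 2·arctan(2.63015) − 90° = 48.36579930°.

lat 48.3658°, lon 2.0711°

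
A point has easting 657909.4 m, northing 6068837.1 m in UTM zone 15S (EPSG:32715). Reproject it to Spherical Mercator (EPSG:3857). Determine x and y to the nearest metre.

Unproject from UTM 15S (λ₀ = -93°) → φ = -35.51149967°, λ = -91.25869953°.
Web Mercator (R = 6378137 m): x = -10158871.962 m, y = -4233611.002 m.

x -10158872 m, y -4233611 m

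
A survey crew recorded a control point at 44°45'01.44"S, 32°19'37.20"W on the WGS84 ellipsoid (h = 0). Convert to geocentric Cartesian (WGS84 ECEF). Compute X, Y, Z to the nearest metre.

X 3833947 m, Y -2426250 m, Z -4467692 m

WGS84: a = 6378137 m, e² = 0.006694380; N(φ) = a/√(1−e²sin²φ) = 6388744.822 m.
X = (N+h)·cosφ·cosλ = 3833946.733 m; Y = (N+h)·cosφ·sinλ = -2426250.010 m; Z = (N(1−e²)+h)·sinφ = -4467692.104 m.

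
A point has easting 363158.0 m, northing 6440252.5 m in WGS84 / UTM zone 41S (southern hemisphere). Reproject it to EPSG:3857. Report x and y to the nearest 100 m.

Unproject from UTM 41S (λ₀ = 63°) → φ = -32.16590023°, λ = 61.54870027°.
Web Mercator (R = 6378137 m): x = 6851569.973 m, y = -3785107.366 m.

x 6851600 m, y -3785100 m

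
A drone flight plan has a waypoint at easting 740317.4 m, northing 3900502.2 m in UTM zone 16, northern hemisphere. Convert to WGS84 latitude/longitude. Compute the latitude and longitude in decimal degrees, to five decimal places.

lat 35.21880°, lon -84.35970°

Zone 16N: λ₀ = -87°, k₀ = 0.9996, false easting 500000 m.
Meridian distance M = (N − FN)/k₀ = 3902063.0 m.
Inverse transverse Mercator on WGS84 gives φ = 35.21880003°, λ = -84.35969960°.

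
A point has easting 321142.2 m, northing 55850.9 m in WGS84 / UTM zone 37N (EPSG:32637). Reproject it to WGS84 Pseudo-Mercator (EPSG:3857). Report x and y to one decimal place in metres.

x 4162547.5 m, y 56228.2 m

Unproject from UTM 37N (λ₀ = 39°) → φ = 0.50510037°, λ = 37.39280027°.
Web Mercator (R = 6378137 m): x = 4162547.485 m, y = 56228.244 m.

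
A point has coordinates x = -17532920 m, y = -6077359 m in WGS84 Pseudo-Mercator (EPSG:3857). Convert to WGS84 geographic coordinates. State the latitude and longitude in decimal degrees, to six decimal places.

R = 6378137 m. λ = x/R = -157.50090011°.
φ = 2·arctan(exp(y/R)) − 90° = 2·arctan(0.38564) − 90° = -47.82239869°.

lat -47.822399°, lon -157.500900°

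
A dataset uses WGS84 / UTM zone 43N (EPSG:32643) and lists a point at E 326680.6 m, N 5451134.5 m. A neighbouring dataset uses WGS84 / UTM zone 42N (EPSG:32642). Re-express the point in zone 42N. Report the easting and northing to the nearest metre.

UTM 43N → geographic: φ = 49.18849972°, λ = 72.62130007°.
UTM 42N (λ₀ = 69°) forward: E = 763844.552 m, N = 5454725.364 m.

E 763845 m, N 5454725 m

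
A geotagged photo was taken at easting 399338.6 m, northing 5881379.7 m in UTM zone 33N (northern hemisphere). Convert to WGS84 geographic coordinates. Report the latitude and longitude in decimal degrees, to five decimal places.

lat 53.07240°, lon 13.49750°

Zone 33N: λ₀ = 15°, k₀ = 0.9996, false easting 500000 m.
Meridian distance M = (N − FN)/k₀ = 5883733.2 m.
Inverse transverse Mercator on WGS84 gives φ = 53.07240029°, λ = 13.49749968°.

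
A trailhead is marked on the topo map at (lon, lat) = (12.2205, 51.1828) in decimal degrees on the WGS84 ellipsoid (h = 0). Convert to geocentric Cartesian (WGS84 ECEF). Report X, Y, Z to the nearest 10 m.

X 3915430 m, Y 848010 m, Z 4946320 m

WGS84: a = 6378137 m, e² = 0.006694380; N(φ) = a/√(1−e²sin²φ) = 6391136.970 m.
X = (N+h)·cosφ·cosλ = 3915426.102 m; Y = (N+h)·cosφ·sinλ = 848011.598 m; Z = (N(1−e²)+h)·sinφ = 4946317.564 m.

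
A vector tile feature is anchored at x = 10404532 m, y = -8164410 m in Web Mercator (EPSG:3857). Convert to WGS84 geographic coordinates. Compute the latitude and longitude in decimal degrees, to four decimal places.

R = 6378137 m. λ = x/R = 93.46550120°.
φ = 2·arctan(exp(y/R)) − 90° = 2·arctan(0.27802) − 90° = -58.92600089°.

lat -58.9260°, lon 93.4655°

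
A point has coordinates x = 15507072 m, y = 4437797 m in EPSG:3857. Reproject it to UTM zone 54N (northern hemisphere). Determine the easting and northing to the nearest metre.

E 348929 m, N 4095177 m

Web Mercator inverse (R = 6378137 m) → φ = 36.99060266°, λ = 139.30239790°.
UTM 54N forward: E = 348929.297 m, N = 4095176.699 m.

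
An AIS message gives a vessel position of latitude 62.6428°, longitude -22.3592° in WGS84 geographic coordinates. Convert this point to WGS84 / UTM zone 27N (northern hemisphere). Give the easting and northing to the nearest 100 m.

Zone 27 central meridian λ₀ = 6×27 − 183 = -21°; Δλ = -1.3592°.
Transverse Mercator on WGS84 with k₀ = 0.9996 gives E = 430316.974 m, N = 6946526.190 m.

E 430300 m, N 6946500 m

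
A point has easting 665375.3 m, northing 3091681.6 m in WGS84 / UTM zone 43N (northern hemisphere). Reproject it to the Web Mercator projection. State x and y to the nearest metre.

Unproject from UTM 43N (λ₀ = 75°) → φ = 27.93989968°, λ = 76.68089963°.
Web Mercator (R = 6378137 m): x = 8536078.700 m, y = 3241398.625 m.

x 8536079 m, y 3241399 m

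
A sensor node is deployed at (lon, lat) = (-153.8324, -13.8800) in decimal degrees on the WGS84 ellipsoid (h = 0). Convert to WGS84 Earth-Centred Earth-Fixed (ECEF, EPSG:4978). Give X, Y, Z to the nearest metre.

WGS84: a = 6378137 m, e² = 0.006694380; N(φ) = a/√(1−e²sin²φ) = 6379365.913 m.
X = (N+h)·cosφ·cosλ = -5558347.330 m; Y = (N+h)·cosφ·sinλ = -2731142.836 m; Z = (N(1−e²)+h)·sinφ = -1520096.199 m.

X -5558347 m, Y -2731143 m, Z -1520096 m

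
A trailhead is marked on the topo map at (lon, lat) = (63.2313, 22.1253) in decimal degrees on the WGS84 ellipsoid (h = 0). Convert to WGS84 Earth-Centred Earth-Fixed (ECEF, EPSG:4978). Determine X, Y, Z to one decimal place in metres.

WGS84: a = 6378137 m, e² = 0.006694380; N(φ) = a/√(1−e²sin²φ) = 6381167.548 m.
X = (N+h)·cosφ·cosλ = 2662377.788 m; Y = (N+h)·cosφ·sinλ = 5277774.340 m; Z = (N(1−e²)+h)·sinφ = 2387271.516 m.

X 2662377.8 m, Y 5277774.3 m, Z 2387271.5 m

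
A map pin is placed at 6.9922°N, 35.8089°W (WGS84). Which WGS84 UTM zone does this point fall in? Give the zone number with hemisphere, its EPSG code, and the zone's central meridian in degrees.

UTM zone = ⌊(λ + 180)/6⌋ + 1; -35.8089° ∈ [-36°, -30°) → zone 25.
Hemisphere: N (φ ≥ 0).
Central meridian λ₀ = 6×25 − 183 = -33°.
EPSG code: 32625.

Zone 25N (EPSG:32625), central meridian -33°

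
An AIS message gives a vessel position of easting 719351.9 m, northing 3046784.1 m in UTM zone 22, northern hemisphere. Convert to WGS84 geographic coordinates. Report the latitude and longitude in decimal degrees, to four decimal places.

Zone 22N: λ₀ = -51°, k₀ = 0.9996, false easting 500000 m.
Meridian distance M = (N − FN)/k₀ = 3048003.3 m.
Inverse transverse Mercator on WGS84 gives φ = 27.52709967°, λ = -48.77900011°.

lat 27.5271°, lon -48.7790°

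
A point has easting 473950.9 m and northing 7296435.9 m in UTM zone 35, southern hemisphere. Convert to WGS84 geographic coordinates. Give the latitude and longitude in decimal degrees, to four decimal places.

lat -24.4454°, lon 26.7430°

Zone 35S: λ₀ = 27°, k₀ = 0.9996, false easting 500000 m, false northing 10000000 m.
Meridian distance M = (N − FN)/k₀ = -2704646.0 m.
Inverse transverse Mercator on WGS84 gives φ = -24.44539971°, λ = 26.74299952°.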